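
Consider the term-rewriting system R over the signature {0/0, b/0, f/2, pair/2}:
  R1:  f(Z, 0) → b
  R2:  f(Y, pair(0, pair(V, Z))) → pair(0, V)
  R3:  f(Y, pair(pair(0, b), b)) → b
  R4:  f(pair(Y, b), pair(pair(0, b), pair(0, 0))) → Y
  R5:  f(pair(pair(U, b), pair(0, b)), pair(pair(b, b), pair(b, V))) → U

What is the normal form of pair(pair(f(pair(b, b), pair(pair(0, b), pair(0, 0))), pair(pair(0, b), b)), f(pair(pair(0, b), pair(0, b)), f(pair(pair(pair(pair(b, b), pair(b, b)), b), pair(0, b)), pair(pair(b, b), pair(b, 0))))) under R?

pair(pair(b, pair(pair(0, b), b)), 0)

1. pair(pair(f(pair(b, b), pair(pair(0, b), pair(0, 0))), pair(pair(0, b), b)), f(pair(pair(0, b), pair(0, b)), f(pair(pair(pair(pair(b, b), pair(b, b)), b), pair(0, b)), pair(pair(b, b), pair(b, 0)))))  →  pair(pair(b, pair(pair(0, b), b)), f(pair(pair(0, b), pair(0, b)), f(pair(pair(pair(pair(b, b), pair(b, b)), b), pair(0, b)), pair(pair(b, b), pair(b, 0)))))   [R4 at 1.1]
2. pair(pair(b, pair(pair(0, b), b)), f(pair(pair(0, b), pair(0, b)), f(pair(pair(pair(pair(b, b), pair(b, b)), b), pair(0, b)), pair(pair(b, b), pair(b, 0)))))  →  pair(pair(b, pair(pair(0, b), b)), f(pair(pair(0, b), pair(0, b)), pair(pair(b, b), pair(b, b))))   [R5 at 2.2]
3. pair(pair(b, pair(pair(0, b), b)), f(pair(pair(0, b), pair(0, b)), pair(pair(b, b), pair(b, b))))  →  pair(pair(b, pair(pair(0, b), b)), 0)   [R5 at 2]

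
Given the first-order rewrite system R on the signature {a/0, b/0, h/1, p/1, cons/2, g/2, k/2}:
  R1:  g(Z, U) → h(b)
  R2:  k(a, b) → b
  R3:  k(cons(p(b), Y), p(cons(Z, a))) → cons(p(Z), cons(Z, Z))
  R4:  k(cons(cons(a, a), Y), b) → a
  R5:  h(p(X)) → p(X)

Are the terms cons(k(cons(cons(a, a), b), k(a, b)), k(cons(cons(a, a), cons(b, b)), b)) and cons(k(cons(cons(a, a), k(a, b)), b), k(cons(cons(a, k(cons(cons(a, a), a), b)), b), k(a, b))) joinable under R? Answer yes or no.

yes — NF(t₁) = cons(a, a), NF(t₂) = cons(a, a)

Reduce t₁ = cons(k(cons(cons(a, a), b), k(a, b)), k(cons(cons(a, a), cons(b, b)), b)):
1. cons(k(cons(cons(a, a), b), k(a, b)), k(cons(cons(a, a), cons(b, b)), b))  →  cons(k(cons(cons(a, a), b), b), k(cons(cons(a, a), cons(b, b)), b))   [R2 at 1.2]
2. cons(k(cons(cons(a, a), b), b), k(cons(cons(a, a), cons(b, b)), b))  →  cons(a, k(cons(cons(a, a), cons(b, b)), b))   [R4 at 1]
3. cons(a, k(cons(cons(a, a), cons(b, b)), b))  →  cons(a, a)   [R4 at 2]

Reduce t₂ = cons(k(cons(cons(a, a), k(a, b)), b), k(cons(cons(a, k(cons(cons(a, a), a), b)), b), k(a, b))):
1. cons(k(cons(cons(a, a), k(a, b)), b), k(cons(cons(a, k(cons(cons(a, a), a), b)), b), k(a, b)))  →  cons(a, k(cons(cons(a, k(cons(cons(a, a), a), b)), b), k(a, b)))   [R4 at 1]
2. cons(a, k(cons(cons(a, k(cons(cons(a, a), a), b)), b), k(a, b)))  →  cons(a, k(cons(cons(a, a), b), k(a, b)))   [R4 at 2.1.1.2]
3. cons(a, k(cons(cons(a, a), b), k(a, b)))  →  cons(a, k(cons(cons(a, a), b), b))   [R2 at 2.2]
4. cons(a, k(cons(cons(a, a), b), b))  →  cons(a, a)   [R4 at 2]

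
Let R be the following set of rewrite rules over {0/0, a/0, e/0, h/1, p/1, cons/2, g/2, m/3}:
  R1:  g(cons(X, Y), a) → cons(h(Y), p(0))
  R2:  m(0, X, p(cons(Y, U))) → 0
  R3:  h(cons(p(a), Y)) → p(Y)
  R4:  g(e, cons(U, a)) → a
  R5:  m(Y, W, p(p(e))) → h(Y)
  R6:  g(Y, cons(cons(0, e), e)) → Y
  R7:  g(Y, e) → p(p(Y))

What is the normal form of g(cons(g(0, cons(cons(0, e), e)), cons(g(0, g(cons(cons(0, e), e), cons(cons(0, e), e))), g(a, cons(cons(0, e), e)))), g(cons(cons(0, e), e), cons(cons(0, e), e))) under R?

1. g(cons(g(0, cons(cons(0, e), e)), cons(g(0, g(cons(cons(0, e), e), cons(cons(0, e), e))), g(a, cons(cons(0, e), e)))), g(cons(cons(0, e), e), cons(cons(0, e), e)))  →  g(cons(0, cons(g(0, g(cons(cons(0, e), e), cons(cons(0, e), e))), g(a, cons(cons(0, e), e)))), g(cons(cons(0, e), e), cons(cons(0, e), e)))   [R6 at 1.1]
2. g(cons(0, cons(g(0, g(cons(cons(0, e), e), cons(cons(0, e), e))), g(a, cons(cons(0, e), e)))), g(cons(cons(0, e), e), cons(cons(0, e), e)))  →  g(cons(0, cons(g(0, cons(cons(0, e), e)), g(a, cons(cons(0, e), e)))), g(cons(cons(0, e), e), cons(cons(0, e), e)))   [R6 at 1.2.1.2]
3. g(cons(0, cons(g(0, cons(cons(0, e), e)), g(a, cons(cons(0, e), e)))), g(cons(cons(0, e), e), cons(cons(0, e), e)))  →  g(cons(0, cons(0, g(a, cons(cons(0, e), e)))), g(cons(cons(0, e), e), cons(cons(0, e), e)))   [R6 at 1.2.1]
4. g(cons(0, cons(0, g(a, cons(cons(0, e), e)))), g(cons(cons(0, e), e), cons(cons(0, e), e)))  →  g(cons(0, cons(0, a)), g(cons(cons(0, e), e), cons(cons(0, e), e)))   [R6 at 1.2.2]
5. g(cons(0, cons(0, a)), g(cons(cons(0, e), e), cons(cons(0, e), e)))  →  g(cons(0, cons(0, a)), cons(cons(0, e), e))   [R6 at 2]
6. g(cons(0, cons(0, a)), cons(cons(0, e), e))  →  cons(0, cons(0, a))   [R6 at ε]

cons(0, cons(0, a))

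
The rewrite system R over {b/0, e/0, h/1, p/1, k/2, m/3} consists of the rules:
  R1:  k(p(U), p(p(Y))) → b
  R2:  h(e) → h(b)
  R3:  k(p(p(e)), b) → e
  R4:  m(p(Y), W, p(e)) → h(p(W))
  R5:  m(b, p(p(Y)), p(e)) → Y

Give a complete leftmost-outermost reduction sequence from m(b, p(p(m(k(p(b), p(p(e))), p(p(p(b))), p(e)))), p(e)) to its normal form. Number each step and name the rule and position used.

p(b)

1. m(b, p(p(m(k(p(b), p(p(e))), p(p(p(b))), p(e)))), p(e))  →  m(k(p(b), p(p(e))), p(p(p(b))), p(e))   [R5 at ε]
2. m(k(p(b), p(p(e))), p(p(p(b))), p(e))  →  m(b, p(p(p(b))), p(e))   [R1 at 1]
3. m(b, p(p(p(b))), p(e))  →  p(b)   [R5 at ε]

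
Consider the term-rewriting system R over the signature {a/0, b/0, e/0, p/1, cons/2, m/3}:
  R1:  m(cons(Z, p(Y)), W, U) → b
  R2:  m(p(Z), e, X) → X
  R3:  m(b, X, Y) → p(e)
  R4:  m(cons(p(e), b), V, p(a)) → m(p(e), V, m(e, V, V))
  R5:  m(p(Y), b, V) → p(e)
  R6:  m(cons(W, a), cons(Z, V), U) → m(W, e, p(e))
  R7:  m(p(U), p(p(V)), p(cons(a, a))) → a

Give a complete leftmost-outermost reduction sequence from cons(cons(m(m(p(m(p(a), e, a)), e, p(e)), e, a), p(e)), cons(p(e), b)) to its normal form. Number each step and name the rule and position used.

cons(cons(a, p(e)), cons(p(e), b))

1. cons(cons(m(m(p(m(p(a), e, a)), e, p(e)), e, a), p(e)), cons(p(e), b))  →  cons(cons(m(p(e), e, a), p(e)), cons(p(e), b))   [R2 at 1.1.1]
2. cons(cons(m(p(e), e, a), p(e)), cons(p(e), b))  →  cons(cons(a, p(e)), cons(p(e), b))   [R2 at 1.1]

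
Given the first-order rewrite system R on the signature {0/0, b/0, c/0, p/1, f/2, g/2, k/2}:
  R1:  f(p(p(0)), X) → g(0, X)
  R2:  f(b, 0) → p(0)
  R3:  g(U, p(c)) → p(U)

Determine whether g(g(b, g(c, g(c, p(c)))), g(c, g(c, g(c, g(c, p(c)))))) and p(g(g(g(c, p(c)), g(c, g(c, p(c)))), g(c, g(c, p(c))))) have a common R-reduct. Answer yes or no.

Reduce t₁ = g(g(b, g(c, g(c, p(c)))), g(c, g(c, g(c, g(c, p(c)))))):
1. g(g(b, g(c, g(c, p(c)))), g(c, g(c, g(c, g(c, p(c))))))  →  g(g(b, g(c, p(c))), g(c, g(c, g(c, g(c, p(c))))))   [R3 at 1.2.2]
2. g(g(b, g(c, p(c))), g(c, g(c, g(c, g(c, p(c))))))  →  g(g(b, p(c)), g(c, g(c, g(c, g(c, p(c))))))   [R3 at 1.2]
3. g(g(b, p(c)), g(c, g(c, g(c, g(c, p(c))))))  →  g(p(b), g(c, g(c, g(c, g(c, p(c))))))   [R3 at 1]
4. g(p(b), g(c, g(c, g(c, g(c, p(c))))))  →  g(p(b), g(c, g(c, g(c, p(c)))))   [R3 at 2.2.2.2]
5. g(p(b), g(c, g(c, g(c, p(c)))))  →  g(p(b), g(c, g(c, p(c))))   [R3 at 2.2.2]
6. g(p(b), g(c, g(c, p(c))))  →  g(p(b), g(c, p(c)))   [R3 at 2.2]
7. g(p(b), g(c, p(c)))  →  g(p(b), p(c))   [R3 at 2]
8. g(p(b), p(c))  →  p(p(b))   [R3 at ε]

Reduce t₂ = p(g(g(g(c, p(c)), g(c, g(c, p(c)))), g(c, g(c, p(c))))):
1. p(g(g(g(c, p(c)), g(c, g(c, p(c)))), g(c, g(c, p(c)))))  →  p(g(g(p(c), g(c, g(c, p(c)))), g(c, g(c, p(c)))))   [R3 at 1.1.1]
2. p(g(g(p(c), g(c, g(c, p(c)))), g(c, g(c, p(c)))))  →  p(g(g(p(c), g(c, p(c))), g(c, g(c, p(c)))))   [R3 at 1.1.2.2]
3. p(g(g(p(c), g(c, p(c))), g(c, g(c, p(c)))))  →  p(g(g(p(c), p(c)), g(c, g(c, p(c)))))   [R3 at 1.1.2]
4. p(g(g(p(c), p(c)), g(c, g(c, p(c)))))  →  p(g(p(p(c)), g(c, g(c, p(c)))))   [R3 at 1.1]
5. p(g(p(p(c)), g(c, g(c, p(c)))))  →  p(g(p(p(c)), g(c, p(c))))   [R3 at 1.2.2]
6. p(g(p(p(c)), g(c, p(c))))  →  p(g(p(p(c)), p(c)))   [R3 at 1.2]
7. p(g(p(p(c)), p(c)))  →  p(p(p(p(c))))   [R3 at 1]

no — NF(t₁) = p(p(b)), NF(t₂) = p(p(p(p(c))))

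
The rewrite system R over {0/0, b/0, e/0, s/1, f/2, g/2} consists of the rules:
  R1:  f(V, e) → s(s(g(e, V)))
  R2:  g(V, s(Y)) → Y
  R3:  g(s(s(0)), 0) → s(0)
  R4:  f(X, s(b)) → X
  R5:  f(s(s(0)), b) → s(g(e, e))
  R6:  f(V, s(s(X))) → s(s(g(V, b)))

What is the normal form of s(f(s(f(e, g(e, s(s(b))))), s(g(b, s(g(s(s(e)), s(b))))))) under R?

1. s(f(s(f(e, g(e, s(s(b))))), s(g(b, s(g(s(s(e)), s(b)))))))  →  s(f(s(f(e, s(b))), s(g(b, s(g(s(s(e)), s(b)))))))   [R2 at 1.1.1.2]
2. s(f(s(f(e, s(b))), s(g(b, s(g(s(s(e)), s(b)))))))  →  s(f(s(e), s(g(b, s(g(s(s(e)), s(b)))))))   [R4 at 1.1.1]
3. s(f(s(e), s(g(b, s(g(s(s(e)), s(b)))))))  →  s(f(s(e), s(g(s(s(e)), s(b)))))   [R2 at 1.2.1]
4. s(f(s(e), s(g(s(s(e)), s(b)))))  →  s(f(s(e), s(b)))   [R2 at 1.2.1]
5. s(f(s(e), s(b)))  →  s(s(e))   [R4 at 1]

s(s(e))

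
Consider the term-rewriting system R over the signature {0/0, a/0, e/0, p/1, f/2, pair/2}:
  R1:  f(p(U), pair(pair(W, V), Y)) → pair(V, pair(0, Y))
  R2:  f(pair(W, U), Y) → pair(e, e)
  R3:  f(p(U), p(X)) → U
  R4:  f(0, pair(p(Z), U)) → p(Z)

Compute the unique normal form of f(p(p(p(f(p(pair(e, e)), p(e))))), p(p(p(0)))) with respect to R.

1. f(p(p(p(f(p(pair(e, e)), p(e))))), p(p(p(0))))  →  p(p(f(p(pair(e, e)), p(e))))   [R3 at ε]
2. p(p(f(p(pair(e, e)), p(e))))  →  p(p(pair(e, e)))   [R3 at 1.1]

p(p(pair(e, e)))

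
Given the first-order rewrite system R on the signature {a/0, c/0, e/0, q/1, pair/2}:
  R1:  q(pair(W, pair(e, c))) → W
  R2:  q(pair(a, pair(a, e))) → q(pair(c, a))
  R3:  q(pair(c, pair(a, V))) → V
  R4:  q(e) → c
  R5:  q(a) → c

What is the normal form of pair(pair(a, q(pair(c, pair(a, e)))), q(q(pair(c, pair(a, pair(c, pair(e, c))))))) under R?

1. pair(pair(a, q(pair(c, pair(a, e)))), q(q(pair(c, pair(a, pair(c, pair(e, c)))))))  →  pair(pair(a, e), q(q(pair(c, pair(a, pair(c, pair(e, c)))))))   [R3 at 1.2]
2. pair(pair(a, e), q(q(pair(c, pair(a, pair(c, pair(e, c)))))))  →  pair(pair(a, e), q(pair(c, pair(e, c))))   [R3 at 2.1]
3. pair(pair(a, e), q(pair(c, pair(e, c))))  →  pair(pair(a, e), c)   [R1 at 2]

pair(pair(a, e), c)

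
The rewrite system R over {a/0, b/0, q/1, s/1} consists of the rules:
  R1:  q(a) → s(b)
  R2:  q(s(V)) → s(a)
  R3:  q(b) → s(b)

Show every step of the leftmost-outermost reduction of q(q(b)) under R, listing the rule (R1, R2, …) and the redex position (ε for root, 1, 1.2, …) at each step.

s(a)

1. q(q(b))  →  q(s(b))   [R3 at 1]
2. q(s(b))  →  s(a)   [R2 at ε]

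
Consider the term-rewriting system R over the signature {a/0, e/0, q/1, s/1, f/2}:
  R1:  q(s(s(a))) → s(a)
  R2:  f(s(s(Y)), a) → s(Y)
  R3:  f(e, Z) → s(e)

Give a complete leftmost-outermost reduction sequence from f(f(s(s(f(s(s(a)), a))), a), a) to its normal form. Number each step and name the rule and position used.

s(a)

1. f(f(s(s(f(s(s(a)), a))), a), a)  →  f(s(f(s(s(a)), a)), a)   [R2 at 1]
2. f(s(f(s(s(a)), a)), a)  →  f(s(s(a)), a)   [R2 at 1.1]
3. f(s(s(a)), a)  →  s(a)   [R2 at ε]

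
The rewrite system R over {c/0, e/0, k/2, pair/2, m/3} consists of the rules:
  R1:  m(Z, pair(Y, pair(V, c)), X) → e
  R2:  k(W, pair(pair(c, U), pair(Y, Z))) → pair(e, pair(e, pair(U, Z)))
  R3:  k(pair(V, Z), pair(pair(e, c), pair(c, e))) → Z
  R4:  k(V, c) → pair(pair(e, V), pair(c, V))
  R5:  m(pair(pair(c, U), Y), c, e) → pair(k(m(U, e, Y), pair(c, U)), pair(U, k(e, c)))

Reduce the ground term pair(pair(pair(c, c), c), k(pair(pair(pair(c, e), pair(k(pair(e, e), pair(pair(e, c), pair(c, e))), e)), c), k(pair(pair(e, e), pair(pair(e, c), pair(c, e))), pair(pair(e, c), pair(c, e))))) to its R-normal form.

pair(pair(pair(c, c), c), c)

1. pair(pair(pair(c, c), c), k(pair(pair(pair(c, e), pair(k(pair(e, e), pair(pair(e, c), pair(c, e))), e)), c), k(pair(pair(e, e), pair(pair(e, c), pair(c, e))), pair(pair(e, c), pair(c, e)))))  →  pair(pair(pair(c, c), c), k(pair(pair(pair(c, e), pair(e, e)), c), k(pair(pair(e, e), pair(pair(e, c), pair(c, e))), pair(pair(e, c), pair(c, e)))))   [R3 at 2.1.1.2.1]
2. pair(pair(pair(c, c), c), k(pair(pair(pair(c, e), pair(e, e)), c), k(pair(pair(e, e), pair(pair(e, c), pair(c, e))), pair(pair(e, c), pair(c, e)))))  →  pair(pair(pair(c, c), c), k(pair(pair(pair(c, e), pair(e, e)), c), pair(pair(e, c), pair(c, e))))   [R3 at 2.2]
3. pair(pair(pair(c, c), c), k(pair(pair(pair(c, e), pair(e, e)), c), pair(pair(e, c), pair(c, e))))  →  pair(pair(pair(c, c), c), c)   [R3 at 2]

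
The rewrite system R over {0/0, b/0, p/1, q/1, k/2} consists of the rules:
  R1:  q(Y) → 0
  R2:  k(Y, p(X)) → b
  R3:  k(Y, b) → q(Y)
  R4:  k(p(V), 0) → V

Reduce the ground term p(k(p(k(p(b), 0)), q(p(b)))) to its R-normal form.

p(b)

1. p(k(p(k(p(b), 0)), q(p(b))))  →  p(k(p(b), q(p(b))))   [R4 at 1.1.1]
2. p(k(p(b), q(p(b))))  →  p(k(p(b), 0))   [R1 at 1.2]
3. p(k(p(b), 0))  →  p(b)   [R4 at 1]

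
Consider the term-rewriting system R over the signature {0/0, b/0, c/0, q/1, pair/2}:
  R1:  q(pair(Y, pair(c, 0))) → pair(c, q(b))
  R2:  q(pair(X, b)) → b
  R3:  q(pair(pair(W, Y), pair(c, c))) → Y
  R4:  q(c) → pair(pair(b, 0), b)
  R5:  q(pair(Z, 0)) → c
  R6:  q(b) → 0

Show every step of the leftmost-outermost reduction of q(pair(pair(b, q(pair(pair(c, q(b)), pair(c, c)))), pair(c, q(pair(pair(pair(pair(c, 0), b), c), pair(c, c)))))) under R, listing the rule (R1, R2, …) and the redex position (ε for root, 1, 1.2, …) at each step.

0

1. q(pair(pair(b, q(pair(pair(c, q(b)), pair(c, c)))), pair(c, q(pair(pair(pair(pair(c, 0), b), c), pair(c, c))))))  →  q(pair(pair(b, q(b)), pair(c, q(pair(pair(pair(pair(c, 0), b), c), pair(c, c))))))   [R3 at 1.1.2]
2. q(pair(pair(b, q(b)), pair(c, q(pair(pair(pair(pair(c, 0), b), c), pair(c, c))))))  →  q(pair(pair(b, 0), pair(c, q(pair(pair(pair(pair(c, 0), b), c), pair(c, c))))))   [R6 at 1.1.2]
3. q(pair(pair(b, 0), pair(c, q(pair(pair(pair(pair(c, 0), b), c), pair(c, c))))))  →  q(pair(pair(b, 0), pair(c, c)))   [R3 at 1.2.2]
4. q(pair(pair(b, 0), pair(c, c)))  →  0   [R3 at ε]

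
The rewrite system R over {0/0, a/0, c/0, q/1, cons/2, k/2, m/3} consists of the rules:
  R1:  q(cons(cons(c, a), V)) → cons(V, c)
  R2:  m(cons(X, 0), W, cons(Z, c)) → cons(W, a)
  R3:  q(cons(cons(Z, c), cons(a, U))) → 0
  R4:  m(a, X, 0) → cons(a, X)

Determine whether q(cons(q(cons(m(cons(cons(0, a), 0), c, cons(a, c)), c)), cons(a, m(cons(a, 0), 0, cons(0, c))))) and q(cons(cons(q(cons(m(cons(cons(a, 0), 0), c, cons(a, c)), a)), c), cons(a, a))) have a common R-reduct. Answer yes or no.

yes — NF(t₁) = 0, NF(t₂) = 0

Reduce t₁ = q(cons(q(cons(m(cons(cons(0, a), 0), c, cons(a, c)), c)), cons(a, m(cons(a, 0), 0, cons(0, c))))):
1. q(cons(q(cons(m(cons(cons(0, a), 0), c, cons(a, c)), c)), cons(a, m(cons(a, 0), 0, cons(0, c)))))  →  q(cons(q(cons(cons(c, a), c)), cons(a, m(cons(a, 0), 0, cons(0, c)))))   [R2 at 1.1.1.1]
2. q(cons(q(cons(cons(c, a), c)), cons(a, m(cons(a, 0), 0, cons(0, c)))))  →  q(cons(cons(c, c), cons(a, m(cons(a, 0), 0, cons(0, c)))))   [R1 at 1.1]
3. q(cons(cons(c, c), cons(a, m(cons(a, 0), 0, cons(0, c)))))  →  0   [R3 at ε]

Reduce t₂ = q(cons(cons(q(cons(m(cons(cons(a, 0), 0), c, cons(a, c)), a)), c), cons(a, a))):
1. q(cons(cons(q(cons(m(cons(cons(a, 0), 0), c, cons(a, c)), a)), c), cons(a, a)))  →  0   [R3 at ε]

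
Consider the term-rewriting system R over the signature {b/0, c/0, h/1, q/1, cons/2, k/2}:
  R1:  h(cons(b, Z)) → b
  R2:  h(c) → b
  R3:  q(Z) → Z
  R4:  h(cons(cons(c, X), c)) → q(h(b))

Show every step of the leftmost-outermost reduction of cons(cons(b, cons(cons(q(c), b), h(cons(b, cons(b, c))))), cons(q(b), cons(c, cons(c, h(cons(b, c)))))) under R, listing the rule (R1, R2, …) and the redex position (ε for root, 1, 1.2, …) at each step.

cons(cons(b, cons(cons(c, b), b)), cons(b, cons(c, cons(c, b))))

1. cons(cons(b, cons(cons(q(c), b), h(cons(b, cons(b, c))))), cons(q(b), cons(c, cons(c, h(cons(b, c))))))  →  cons(cons(b, cons(cons(c, b), h(cons(b, cons(b, c))))), cons(q(b), cons(c, cons(c, h(cons(b, c))))))   [R3 at 1.2.1.1]
2. cons(cons(b, cons(cons(c, b), h(cons(b, cons(b, c))))), cons(q(b), cons(c, cons(c, h(cons(b, c))))))  →  cons(cons(b, cons(cons(c, b), b)), cons(q(b), cons(c, cons(c, h(cons(b, c))))))   [R1 at 1.2.2]
3. cons(cons(b, cons(cons(c, b), b)), cons(q(b), cons(c, cons(c, h(cons(b, c))))))  →  cons(cons(b, cons(cons(c, b), b)), cons(b, cons(c, cons(c, h(cons(b, c))))))   [R3 at 2.1]
4. cons(cons(b, cons(cons(c, b), b)), cons(b, cons(c, cons(c, h(cons(b, c))))))  →  cons(cons(b, cons(cons(c, b), b)), cons(b, cons(c, cons(c, b))))   [R1 at 2.2.2.2]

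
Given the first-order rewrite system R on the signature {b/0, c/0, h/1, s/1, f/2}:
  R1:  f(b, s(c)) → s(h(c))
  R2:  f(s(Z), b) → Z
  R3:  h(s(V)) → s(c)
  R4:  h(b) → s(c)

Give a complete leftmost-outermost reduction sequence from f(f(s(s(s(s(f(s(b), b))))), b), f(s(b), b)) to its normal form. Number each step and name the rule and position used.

s(s(b))

1. f(f(s(s(s(s(f(s(b), b))))), b), f(s(b), b))  →  f(s(s(s(f(s(b), b)))), f(s(b), b))   [R2 at 1]
2. f(s(s(s(f(s(b), b)))), f(s(b), b))  →  f(s(s(s(b))), f(s(b), b))   [R2 at 1.1.1.1]
3. f(s(s(s(b))), f(s(b), b))  →  f(s(s(s(b))), b)   [R2 at 2]
4. f(s(s(s(b))), b)  →  s(s(b))   [R2 at ε]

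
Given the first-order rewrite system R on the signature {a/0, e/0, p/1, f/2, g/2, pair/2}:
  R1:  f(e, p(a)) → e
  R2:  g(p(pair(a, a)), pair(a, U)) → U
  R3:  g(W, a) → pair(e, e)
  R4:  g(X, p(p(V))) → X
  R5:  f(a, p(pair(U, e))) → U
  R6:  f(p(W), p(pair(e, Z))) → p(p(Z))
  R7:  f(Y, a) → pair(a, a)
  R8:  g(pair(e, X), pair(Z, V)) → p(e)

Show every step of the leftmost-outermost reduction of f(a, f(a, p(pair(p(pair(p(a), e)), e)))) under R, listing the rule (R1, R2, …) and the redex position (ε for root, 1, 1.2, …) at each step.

1. f(a, f(a, p(pair(p(pair(p(a), e)), e))))  →  f(a, p(pair(p(a), e)))   [R5 at 2]
2. f(a, p(pair(p(a), e)))  →  p(a)   [R5 at ε]

p(a)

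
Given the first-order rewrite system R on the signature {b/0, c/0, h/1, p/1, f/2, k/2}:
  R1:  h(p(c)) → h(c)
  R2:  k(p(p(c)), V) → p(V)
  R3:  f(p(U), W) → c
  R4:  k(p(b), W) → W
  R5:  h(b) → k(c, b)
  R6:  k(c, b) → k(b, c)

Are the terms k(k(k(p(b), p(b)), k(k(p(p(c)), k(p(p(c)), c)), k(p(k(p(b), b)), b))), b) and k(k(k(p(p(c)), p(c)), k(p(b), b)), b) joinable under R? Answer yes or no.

Reduce t₁ = k(k(k(p(b), p(b)), k(k(p(p(c)), k(p(p(c)), c)), k(p(k(p(b), b)), b))), b):
1. k(k(k(p(b), p(b)), k(k(p(p(c)), k(p(p(c)), c)), k(p(k(p(b), b)), b))), b)  →  k(k(p(b), k(k(p(p(c)), k(p(p(c)), c)), k(p(k(p(b), b)), b))), b)   [R4 at 1.1]
2. k(k(p(b), k(k(p(p(c)), k(p(p(c)), c)), k(p(k(p(b), b)), b))), b)  →  k(k(k(p(p(c)), k(p(p(c)), c)), k(p(k(p(b), b)), b)), b)   [R4 at 1]
3. k(k(k(p(p(c)), k(p(p(c)), c)), k(p(k(p(b), b)), b)), b)  →  k(k(p(k(p(p(c)), c)), k(p(k(p(b), b)), b)), b)   [R2 at 1.1]
4. k(k(p(k(p(p(c)), c)), k(p(k(p(b), b)), b)), b)  →  k(k(p(p(c)), k(p(k(p(b), b)), b)), b)   [R2 at 1.1.1]
5. k(k(p(p(c)), k(p(k(p(b), b)), b)), b)  →  k(p(k(p(k(p(b), b)), b)), b)   [R2 at 1]
6. k(p(k(p(k(p(b), b)), b)), b)  →  k(p(k(p(b), b)), b)   [R4 at 1.1.1.1]
7. k(p(k(p(b), b)), b)  →  k(p(b), b)   [R4 at 1.1]
8. k(p(b), b)  →  b   [R4 at ε]

Reduce t₂ = k(k(k(p(p(c)), p(c)), k(p(b), b)), b):
1. k(k(k(p(p(c)), p(c)), k(p(b), b)), b)  →  k(k(p(p(c)), k(p(b), b)), b)   [R2 at 1.1]
2. k(k(p(p(c)), k(p(b), b)), b)  →  k(p(k(p(b), b)), b)   [R2 at 1]
3. k(p(k(p(b), b)), b)  →  k(p(b), b)   [R4 at 1.1]
4. k(p(b), b)  →  b   [R4 at ε]

yes — NF(t₁) = b, NF(t₂) = b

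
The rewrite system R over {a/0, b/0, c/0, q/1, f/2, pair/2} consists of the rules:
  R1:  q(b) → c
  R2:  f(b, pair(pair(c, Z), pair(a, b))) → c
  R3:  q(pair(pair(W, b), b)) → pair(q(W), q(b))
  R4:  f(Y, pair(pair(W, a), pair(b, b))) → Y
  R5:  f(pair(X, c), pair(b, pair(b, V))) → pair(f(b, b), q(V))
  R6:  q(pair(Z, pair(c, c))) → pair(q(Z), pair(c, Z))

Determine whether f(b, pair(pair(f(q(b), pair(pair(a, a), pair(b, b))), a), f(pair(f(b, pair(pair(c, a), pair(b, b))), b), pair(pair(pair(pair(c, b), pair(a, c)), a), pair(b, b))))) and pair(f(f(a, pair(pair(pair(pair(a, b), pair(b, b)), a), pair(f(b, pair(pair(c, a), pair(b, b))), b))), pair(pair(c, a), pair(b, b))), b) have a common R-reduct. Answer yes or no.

no — NF(t₁) = b, NF(t₂) = pair(a, b)

Reduce t₁ = f(b, pair(pair(f(q(b), pair(pair(a, a), pair(b, b))), a), f(pair(f(b, pair(pair(c, a), pair(b, b))), b), pair(pair(pair(pair(c, b), pair(a, c)), a), pair(b, b))))):
1. f(b, pair(pair(f(q(b), pair(pair(a, a), pair(b, b))), a), f(pair(f(b, pair(pair(c, a), pair(b, b))), b), pair(pair(pair(pair(c, b), pair(a, c)), a), pair(b, b)))))  →  f(b, pair(pair(q(b), a), f(pair(f(b, pair(pair(c, a), pair(b, b))), b), pair(pair(pair(pair(c, b), pair(a, c)), a), pair(b, b)))))   [R4 at 2.1.1]
2. f(b, pair(pair(q(b), a), f(pair(f(b, pair(pair(c, a), pair(b, b))), b), pair(pair(pair(pair(c, b), pair(a, c)), a), pair(b, b)))))  →  f(b, pair(pair(c, a), f(pair(f(b, pair(pair(c, a), pair(b, b))), b), pair(pair(pair(pair(c, b), pair(a, c)), a), pair(b, b)))))   [R1 at 2.1.1]
3. f(b, pair(pair(c, a), f(pair(f(b, pair(pair(c, a), pair(b, b))), b), pair(pair(pair(pair(c, b), pair(a, c)), a), pair(b, b)))))  →  f(b, pair(pair(c, a), pair(f(b, pair(pair(c, a), pair(b, b))), b)))   [R4 at 2.2]
4. f(b, pair(pair(c, a), pair(f(b, pair(pair(c, a), pair(b, b))), b)))  →  f(b, pair(pair(c, a), pair(b, b)))   [R4 at 2.2.1]
5. f(b, pair(pair(c, a), pair(b, b)))  →  b   [R4 at ε]

Reduce t₂ = pair(f(f(a, pair(pair(pair(pair(a, b), pair(b, b)), a), pair(f(b, pair(pair(c, a), pair(b, b))), b))), pair(pair(c, a), pair(b, b))), b):
1. pair(f(f(a, pair(pair(pair(pair(a, b), pair(b, b)), a), pair(f(b, pair(pair(c, a), pair(b, b))), b))), pair(pair(c, a), pair(b, b))), b)  →  pair(f(a, pair(pair(pair(pair(a, b), pair(b, b)), a), pair(f(b, pair(pair(c, a), pair(b, b))), b))), b)   [R4 at 1]
2. pair(f(a, pair(pair(pair(pair(a, b), pair(b, b)), a), pair(f(b, pair(pair(c, a), pair(b, b))), b))), b)  →  pair(f(a, pair(pair(pair(pair(a, b), pair(b, b)), a), pair(b, b))), b)   [R4 at 1.2.2.1]
3. pair(f(a, pair(pair(pair(pair(a, b), pair(b, b)), a), pair(b, b))), b)  →  pair(a, b)   [R4 at 1]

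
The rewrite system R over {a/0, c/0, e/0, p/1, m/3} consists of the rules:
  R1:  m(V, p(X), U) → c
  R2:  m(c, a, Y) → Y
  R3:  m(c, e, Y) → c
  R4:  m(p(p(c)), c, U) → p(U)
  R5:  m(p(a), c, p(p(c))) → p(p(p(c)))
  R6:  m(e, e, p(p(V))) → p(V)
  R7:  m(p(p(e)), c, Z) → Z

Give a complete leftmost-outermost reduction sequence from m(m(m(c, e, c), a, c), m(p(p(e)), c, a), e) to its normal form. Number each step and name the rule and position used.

e

1. m(m(m(c, e, c), a, c), m(p(p(e)), c, a), e)  →  m(m(c, a, c), m(p(p(e)), c, a), e)   [R3 at 1.1]
2. m(m(c, a, c), m(p(p(e)), c, a), e)  →  m(c, m(p(p(e)), c, a), e)   [R2 at 1]
3. m(c, m(p(p(e)), c, a), e)  →  m(c, a, e)   [R7 at 2]
4. m(c, a, e)  →  e   [R2 at ε]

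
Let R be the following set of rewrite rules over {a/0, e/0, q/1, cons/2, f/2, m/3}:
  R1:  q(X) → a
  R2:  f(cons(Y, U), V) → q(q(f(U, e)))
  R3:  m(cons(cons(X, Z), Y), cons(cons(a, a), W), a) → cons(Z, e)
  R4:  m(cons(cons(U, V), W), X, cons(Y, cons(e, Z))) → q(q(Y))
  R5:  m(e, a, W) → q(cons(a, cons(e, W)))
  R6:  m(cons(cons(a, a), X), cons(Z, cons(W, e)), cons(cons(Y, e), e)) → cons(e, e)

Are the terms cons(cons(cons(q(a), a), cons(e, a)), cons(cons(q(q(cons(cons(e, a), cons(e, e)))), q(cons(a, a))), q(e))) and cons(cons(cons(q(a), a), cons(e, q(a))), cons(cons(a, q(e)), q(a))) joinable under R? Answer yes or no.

yes — NF(t₁) = cons(cons(cons(a, a), cons(e, a)), cons(cons(a, a), a)), NF(t₂) = cons(cons(cons(a, a), cons(e, a)), cons(cons(a, a), a))

Reduce t₁ = cons(cons(cons(q(a), a), cons(e, a)), cons(cons(q(q(cons(cons(e, a), cons(e, e)))), q(cons(a, a))), q(e))):
1. cons(cons(cons(q(a), a), cons(e, a)), cons(cons(q(q(cons(cons(e, a), cons(e, e)))), q(cons(a, a))), q(e)))  →  cons(cons(cons(a, a), cons(e, a)), cons(cons(q(q(cons(cons(e, a), cons(e, e)))), q(cons(a, a))), q(e)))   [R1 at 1.1.1]
2. cons(cons(cons(a, a), cons(e, a)), cons(cons(q(q(cons(cons(e, a), cons(e, e)))), q(cons(a, a))), q(e)))  →  cons(cons(cons(a, a), cons(e, a)), cons(cons(a, q(cons(a, a))), q(e)))   [R1 at 2.1.1]
3. cons(cons(cons(a, a), cons(e, a)), cons(cons(a, q(cons(a, a))), q(e)))  →  cons(cons(cons(a, a), cons(e, a)), cons(cons(a, a), q(e)))   [R1 at 2.1.2]
4. cons(cons(cons(a, a), cons(e, a)), cons(cons(a, a), q(e)))  →  cons(cons(cons(a, a), cons(e, a)), cons(cons(a, a), a))   [R1 at 2.2]

Reduce t₂ = cons(cons(cons(q(a), a), cons(e, q(a))), cons(cons(a, q(e)), q(a))):
1. cons(cons(cons(q(a), a), cons(e, q(a))), cons(cons(a, q(e)), q(a)))  →  cons(cons(cons(a, a), cons(e, q(a))), cons(cons(a, q(e)), q(a)))   [R1 at 1.1.1]
2. cons(cons(cons(a, a), cons(e, q(a))), cons(cons(a, q(e)), q(a)))  →  cons(cons(cons(a, a), cons(e, a)), cons(cons(a, q(e)), q(a)))   [R1 at 1.2.2]
3. cons(cons(cons(a, a), cons(e, a)), cons(cons(a, q(e)), q(a)))  →  cons(cons(cons(a, a), cons(e, a)), cons(cons(a, a), q(a)))   [R1 at 2.1.2]
4. cons(cons(cons(a, a), cons(e, a)), cons(cons(a, a), q(a)))  →  cons(cons(cons(a, a), cons(e, a)), cons(cons(a, a), a))   [R1 at 2.2]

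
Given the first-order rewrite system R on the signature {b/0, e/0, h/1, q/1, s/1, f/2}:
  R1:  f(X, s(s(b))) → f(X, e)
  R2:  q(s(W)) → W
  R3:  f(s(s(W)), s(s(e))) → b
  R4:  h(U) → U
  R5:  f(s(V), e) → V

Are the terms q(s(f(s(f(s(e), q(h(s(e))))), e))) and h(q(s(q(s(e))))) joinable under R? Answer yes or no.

Reduce t₁ = q(s(f(s(f(s(e), q(h(s(e))))), e))):
1. q(s(f(s(f(s(e), q(h(s(e))))), e)))  →  f(s(f(s(e), q(h(s(e))))), e)   [R2 at ε]
2. f(s(f(s(e), q(h(s(e))))), e)  →  f(s(e), q(h(s(e))))   [R5 at ε]
3. f(s(e), q(h(s(e))))  →  f(s(e), q(s(e)))   [R4 at 2.1]
4. f(s(e), q(s(e)))  →  f(s(e), e)   [R2 at 2]
5. f(s(e), e)  →  e   [R5 at ε]

Reduce t₂ = h(q(s(q(s(e))))):
1. h(q(s(q(s(e)))))  →  q(s(q(s(e))))   [R4 at ε]
2. q(s(q(s(e))))  →  q(s(e))   [R2 at ε]
3. q(s(e))  →  e   [R2 at ε]

yes — NF(t₁) = e, NF(t₂) = e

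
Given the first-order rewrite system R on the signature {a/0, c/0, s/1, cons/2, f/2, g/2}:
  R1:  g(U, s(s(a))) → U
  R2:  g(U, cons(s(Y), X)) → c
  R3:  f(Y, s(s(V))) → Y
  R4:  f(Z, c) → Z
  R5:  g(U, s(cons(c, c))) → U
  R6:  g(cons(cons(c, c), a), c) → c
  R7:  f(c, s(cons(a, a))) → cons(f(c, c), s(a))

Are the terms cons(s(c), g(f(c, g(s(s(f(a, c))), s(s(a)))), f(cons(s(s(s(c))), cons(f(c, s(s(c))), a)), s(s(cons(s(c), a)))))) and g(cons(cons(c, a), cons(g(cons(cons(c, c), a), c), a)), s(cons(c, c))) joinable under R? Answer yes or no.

Reduce t₁ = cons(s(c), g(f(c, g(s(s(f(a, c))), s(s(a)))), f(cons(s(s(s(c))), cons(f(c, s(s(c))), a)), s(s(cons(s(c), a)))))):
1. cons(s(c), g(f(c, g(s(s(f(a, c))), s(s(a)))), f(cons(s(s(s(c))), cons(f(c, s(s(c))), a)), s(s(cons(s(c), a))))))  →  cons(s(c), g(f(c, s(s(f(a, c)))), f(cons(s(s(s(c))), cons(f(c, s(s(c))), a)), s(s(cons(s(c), a))))))   [R1 at 2.1.2]
2. cons(s(c), g(f(c, s(s(f(a, c)))), f(cons(s(s(s(c))), cons(f(c, s(s(c))), a)), s(s(cons(s(c), a))))))  →  cons(s(c), g(c, f(cons(s(s(s(c))), cons(f(c, s(s(c))), a)), s(s(cons(s(c), a))))))   [R3 at 2.1]
3. cons(s(c), g(c, f(cons(s(s(s(c))), cons(f(c, s(s(c))), a)), s(s(cons(s(c), a))))))  →  cons(s(c), g(c, cons(s(s(s(c))), cons(f(c, s(s(c))), a))))   [R3 at 2.2]
4. cons(s(c), g(c, cons(s(s(s(c))), cons(f(c, s(s(c))), a))))  →  cons(s(c), c)   [R2 at 2]

Reduce t₂ = g(cons(cons(c, a), cons(g(cons(cons(c, c), a), c), a)), s(cons(c, c))):
1. g(cons(cons(c, a), cons(g(cons(cons(c, c), a), c), a)), s(cons(c, c)))  →  cons(cons(c, a), cons(g(cons(cons(c, c), a), c), a))   [R5 at ε]
2. cons(cons(c, a), cons(g(cons(cons(c, c), a), c), a))  →  cons(cons(c, a), cons(c, a))   [R6 at 2.1]

no — NF(t₁) = cons(s(c), c), NF(t₂) = cons(cons(c, a), cons(c, a))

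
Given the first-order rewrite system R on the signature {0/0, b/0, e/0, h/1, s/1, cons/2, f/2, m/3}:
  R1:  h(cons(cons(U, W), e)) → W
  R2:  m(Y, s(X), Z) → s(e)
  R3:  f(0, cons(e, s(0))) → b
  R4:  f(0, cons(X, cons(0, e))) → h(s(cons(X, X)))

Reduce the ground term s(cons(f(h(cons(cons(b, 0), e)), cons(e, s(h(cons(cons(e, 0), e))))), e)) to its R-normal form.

1. s(cons(f(h(cons(cons(b, 0), e)), cons(e, s(h(cons(cons(e, 0), e))))), e))  →  s(cons(f(0, cons(e, s(h(cons(cons(e, 0), e))))), e))   [R1 at 1.1.1]
2. s(cons(f(0, cons(e, s(h(cons(cons(e, 0), e))))), e))  →  s(cons(f(0, cons(e, s(0))), e))   [R1 at 1.1.2.2.1]
3. s(cons(f(0, cons(e, s(0))), e))  →  s(cons(b, e))   [R3 at 1.1]

s(cons(b, e))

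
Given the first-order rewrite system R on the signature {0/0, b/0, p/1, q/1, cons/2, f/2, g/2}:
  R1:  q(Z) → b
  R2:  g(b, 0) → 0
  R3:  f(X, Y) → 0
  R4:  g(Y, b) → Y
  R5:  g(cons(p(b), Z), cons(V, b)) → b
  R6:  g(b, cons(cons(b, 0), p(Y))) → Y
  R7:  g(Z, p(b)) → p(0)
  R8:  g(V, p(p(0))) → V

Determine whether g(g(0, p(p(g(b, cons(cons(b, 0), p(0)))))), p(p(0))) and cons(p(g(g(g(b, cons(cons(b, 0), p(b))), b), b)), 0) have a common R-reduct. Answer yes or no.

no — NF(t₁) = 0, NF(t₂) = cons(p(b), 0)

Reduce t₁ = g(g(0, p(p(g(b, cons(cons(b, 0), p(0)))))), p(p(0))):
1. g(g(0, p(p(g(b, cons(cons(b, 0), p(0)))))), p(p(0)))  →  g(0, p(p(g(b, cons(cons(b, 0), p(0))))))   [R8 at ε]
2. g(0, p(p(g(b, cons(cons(b, 0), p(0))))))  →  g(0, p(p(0)))   [R6 at 2.1.1]
3. g(0, p(p(0)))  →  0   [R8 at ε]

Reduce t₂ = cons(p(g(g(g(b, cons(cons(b, 0), p(b))), b), b)), 0):
1. cons(p(g(g(g(b, cons(cons(b, 0), p(b))), b), b)), 0)  →  cons(p(g(g(b, cons(cons(b, 0), p(b))), b)), 0)   [R4 at 1.1]
2. cons(p(g(g(b, cons(cons(b, 0), p(b))), b)), 0)  →  cons(p(g(b, cons(cons(b, 0), p(b)))), 0)   [R4 at 1.1]
3. cons(p(g(b, cons(cons(b, 0), p(b)))), 0)  →  cons(p(b), 0)   [R6 at 1.1]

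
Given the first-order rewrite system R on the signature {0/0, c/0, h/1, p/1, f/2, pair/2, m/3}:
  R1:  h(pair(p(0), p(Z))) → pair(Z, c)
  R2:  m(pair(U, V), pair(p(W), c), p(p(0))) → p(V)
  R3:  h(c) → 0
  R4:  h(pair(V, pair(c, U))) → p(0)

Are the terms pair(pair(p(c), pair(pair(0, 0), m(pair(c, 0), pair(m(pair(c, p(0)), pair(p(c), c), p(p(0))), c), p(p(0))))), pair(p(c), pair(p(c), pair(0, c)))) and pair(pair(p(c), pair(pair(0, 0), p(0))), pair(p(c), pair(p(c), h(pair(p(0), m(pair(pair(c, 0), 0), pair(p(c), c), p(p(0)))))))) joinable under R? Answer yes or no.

Reduce t₁ = pair(pair(p(c), pair(pair(0, 0), m(pair(c, 0), pair(m(pair(c, p(0)), pair(p(c), c), p(p(0))), c), p(p(0))))), pair(p(c), pair(p(c), pair(0, c)))):
1. pair(pair(p(c), pair(pair(0, 0), m(pair(c, 0), pair(m(pair(c, p(0)), pair(p(c), c), p(p(0))), c), p(p(0))))), pair(p(c), pair(p(c), pair(0, c))))  →  pair(pair(p(c), pair(pair(0, 0), m(pair(c, 0), pair(p(p(0)), c), p(p(0))))), pair(p(c), pair(p(c), pair(0, c))))   [R2 at 1.2.2.2.1]
2. pair(pair(p(c), pair(pair(0, 0), m(pair(c, 0), pair(p(p(0)), c), p(p(0))))), pair(p(c), pair(p(c), pair(0, c))))  →  pair(pair(p(c), pair(pair(0, 0), p(0))), pair(p(c), pair(p(c), pair(0, c))))   [R2 at 1.2.2]

Reduce t₂ = pair(pair(p(c), pair(pair(0, 0), p(0))), pair(p(c), pair(p(c), h(pair(p(0), m(pair(pair(c, 0), 0), pair(p(c), c), p(p(0)))))))):
1. pair(pair(p(c), pair(pair(0, 0), p(0))), pair(p(c), pair(p(c), h(pair(p(0), m(pair(pair(c, 0), 0), pair(p(c), c), p(p(0))))))))  →  pair(pair(p(c), pair(pair(0, 0), p(0))), pair(p(c), pair(p(c), h(pair(p(0), p(0))))))   [R2 at 2.2.2.1.2]
2. pair(pair(p(c), pair(pair(0, 0), p(0))), pair(p(c), pair(p(c), h(pair(p(0), p(0))))))  →  pair(pair(p(c), pair(pair(0, 0), p(0))), pair(p(c), pair(p(c), pair(0, c))))   [R1 at 2.2.2]

yes — NF(t₁) = pair(pair(p(c), pair(pair(0, 0), p(0))), pair(p(c), pair(p(c), pair(0, c)))), NF(t₂) = pair(pair(p(c), pair(pair(0, 0), p(0))), pair(p(c), pair(p(c), pair(0, c))))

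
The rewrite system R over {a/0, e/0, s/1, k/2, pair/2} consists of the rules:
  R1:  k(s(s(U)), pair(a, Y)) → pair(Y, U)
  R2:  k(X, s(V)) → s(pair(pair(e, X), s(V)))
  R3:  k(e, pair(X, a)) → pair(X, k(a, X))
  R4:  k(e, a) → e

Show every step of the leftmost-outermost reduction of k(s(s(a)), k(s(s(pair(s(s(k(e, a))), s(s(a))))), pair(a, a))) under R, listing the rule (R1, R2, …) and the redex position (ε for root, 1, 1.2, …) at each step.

1. k(s(s(a)), k(s(s(pair(s(s(k(e, a))), s(s(a))))), pair(a, a)))  →  k(s(s(a)), pair(a, pair(s(s(k(e, a))), s(s(a)))))   [R1 at 2]
2. k(s(s(a)), pair(a, pair(s(s(k(e, a))), s(s(a)))))  →  pair(pair(s(s(k(e, a))), s(s(a))), a)   [R1 at ε]
3. pair(pair(s(s(k(e, a))), s(s(a))), a)  →  pair(pair(s(s(e)), s(s(a))), a)   [R4 at 1.1.1.1]

pair(pair(s(s(e)), s(s(a))), a)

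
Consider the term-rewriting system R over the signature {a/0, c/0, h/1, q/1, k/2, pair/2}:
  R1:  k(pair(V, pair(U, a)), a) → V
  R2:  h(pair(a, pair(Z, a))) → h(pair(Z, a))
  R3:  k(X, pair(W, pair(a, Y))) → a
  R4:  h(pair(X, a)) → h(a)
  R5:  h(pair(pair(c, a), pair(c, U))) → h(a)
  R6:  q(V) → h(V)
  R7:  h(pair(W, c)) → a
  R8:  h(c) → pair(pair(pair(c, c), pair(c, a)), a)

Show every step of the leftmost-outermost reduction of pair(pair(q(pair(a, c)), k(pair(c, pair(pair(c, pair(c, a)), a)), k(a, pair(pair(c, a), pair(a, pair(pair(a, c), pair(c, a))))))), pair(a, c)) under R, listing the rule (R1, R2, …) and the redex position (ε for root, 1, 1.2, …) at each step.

pair(pair(a, c), pair(a, c))

1. pair(pair(q(pair(a, c)), k(pair(c, pair(pair(c, pair(c, a)), a)), k(a, pair(pair(c, a), pair(a, pair(pair(a, c), pair(c, a))))))), pair(a, c))  →  pair(pair(h(pair(a, c)), k(pair(c, pair(pair(c, pair(c, a)), a)), k(a, pair(pair(c, a), pair(a, pair(pair(a, c), pair(c, a))))))), pair(a, c))   [R6 at 1.1]
2. pair(pair(h(pair(a, c)), k(pair(c, pair(pair(c, pair(c, a)), a)), k(a, pair(pair(c, a), pair(a, pair(pair(a, c), pair(c, a))))))), pair(a, c))  →  pair(pair(a, k(pair(c, pair(pair(c, pair(c, a)), a)), k(a, pair(pair(c, a), pair(a, pair(pair(a, c), pair(c, a))))))), pair(a, c))   [R7 at 1.1]
3. pair(pair(a, k(pair(c, pair(pair(c, pair(c, a)), a)), k(a, pair(pair(c, a), pair(a, pair(pair(a, c), pair(c, a))))))), pair(a, c))  →  pair(pair(a, k(pair(c, pair(pair(c, pair(c, a)), a)), a)), pair(a, c))   [R3 at 1.2.2]
4. pair(pair(a, k(pair(c, pair(pair(c, pair(c, a)), a)), a)), pair(a, c))  →  pair(pair(a, c), pair(a, c))   [R1 at 1.2]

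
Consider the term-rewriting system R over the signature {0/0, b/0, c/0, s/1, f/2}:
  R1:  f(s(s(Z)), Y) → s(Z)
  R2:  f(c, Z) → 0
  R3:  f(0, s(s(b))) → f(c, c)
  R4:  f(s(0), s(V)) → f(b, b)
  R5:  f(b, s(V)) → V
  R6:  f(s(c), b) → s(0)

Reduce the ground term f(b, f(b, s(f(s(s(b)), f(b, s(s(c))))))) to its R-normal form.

1. f(b, f(b, s(f(s(s(b)), f(b, s(s(c)))))))  →  f(b, f(s(s(b)), f(b, s(s(c)))))   [R5 at 2]
2. f(b, f(s(s(b)), f(b, s(s(c)))))  →  f(b, s(b))   [R1 at 2]
3. f(b, s(b))  →  b   [R5 at ε]

b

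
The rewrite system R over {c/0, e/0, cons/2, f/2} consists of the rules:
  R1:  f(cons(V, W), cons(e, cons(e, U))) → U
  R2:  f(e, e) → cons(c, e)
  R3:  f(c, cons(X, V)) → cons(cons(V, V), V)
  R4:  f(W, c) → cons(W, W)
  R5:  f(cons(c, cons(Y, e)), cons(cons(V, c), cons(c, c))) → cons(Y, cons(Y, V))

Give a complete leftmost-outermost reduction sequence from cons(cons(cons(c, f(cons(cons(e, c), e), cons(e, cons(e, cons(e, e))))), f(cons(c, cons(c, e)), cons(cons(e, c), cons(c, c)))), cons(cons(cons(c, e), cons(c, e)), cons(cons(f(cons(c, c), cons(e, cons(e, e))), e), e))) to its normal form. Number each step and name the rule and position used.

cons(cons(cons(c, cons(e, e)), cons(c, cons(c, e))), cons(cons(cons(c, e), cons(c, e)), cons(cons(e, e), e)))

1. cons(cons(cons(c, f(cons(cons(e, c), e), cons(e, cons(e, cons(e, e))))), f(cons(c, cons(c, e)), cons(cons(e, c), cons(c, c)))), cons(cons(cons(c, e), cons(c, e)), cons(cons(f(cons(c, c), cons(e, cons(e, e))), e), e)))  →  cons(cons(cons(c, cons(e, e)), f(cons(c, cons(c, e)), cons(cons(e, c), cons(c, c)))), cons(cons(cons(c, e), cons(c, e)), cons(cons(f(cons(c, c), cons(e, cons(e, e))), e), e)))   [R1 at 1.1.2]
2. cons(cons(cons(c, cons(e, e)), f(cons(c, cons(c, e)), cons(cons(e, c), cons(c, c)))), cons(cons(cons(c, e), cons(c, e)), cons(cons(f(cons(c, c), cons(e, cons(e, e))), e), e)))  →  cons(cons(cons(c, cons(e, e)), cons(c, cons(c, e))), cons(cons(cons(c, e), cons(c, e)), cons(cons(f(cons(c, c), cons(e, cons(e, e))), e), e)))   [R5 at 1.2]
3. cons(cons(cons(c, cons(e, e)), cons(c, cons(c, e))), cons(cons(cons(c, e), cons(c, e)), cons(cons(f(cons(c, c), cons(e, cons(e, e))), e), e)))  →  cons(cons(cons(c, cons(e, e)), cons(c, cons(c, e))), cons(cons(cons(c, e), cons(c, e)), cons(cons(e, e), e)))   [R1 at 2.2.1.1]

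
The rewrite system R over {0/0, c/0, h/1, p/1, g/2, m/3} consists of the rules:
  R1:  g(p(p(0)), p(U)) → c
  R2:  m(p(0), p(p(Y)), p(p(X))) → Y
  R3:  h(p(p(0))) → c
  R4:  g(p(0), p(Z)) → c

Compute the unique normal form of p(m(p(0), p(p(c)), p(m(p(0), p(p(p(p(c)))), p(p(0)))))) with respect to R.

1. p(m(p(0), p(p(c)), p(m(p(0), p(p(p(p(c)))), p(p(0))))))  →  p(m(p(0), p(p(c)), p(p(p(c)))))   [R2 at 1.3.1]
2. p(m(p(0), p(p(c)), p(p(p(c)))))  →  p(c)   [R2 at 1]

p(c)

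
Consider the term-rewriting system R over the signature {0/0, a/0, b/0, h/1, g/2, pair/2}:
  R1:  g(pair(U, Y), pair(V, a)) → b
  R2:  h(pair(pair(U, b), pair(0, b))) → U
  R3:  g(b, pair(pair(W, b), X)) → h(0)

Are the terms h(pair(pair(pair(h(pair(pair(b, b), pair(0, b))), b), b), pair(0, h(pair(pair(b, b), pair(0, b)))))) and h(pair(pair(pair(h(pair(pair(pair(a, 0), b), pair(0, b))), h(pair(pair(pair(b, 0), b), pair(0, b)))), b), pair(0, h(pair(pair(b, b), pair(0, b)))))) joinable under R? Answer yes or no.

Reduce t₁ = h(pair(pair(pair(h(pair(pair(b, b), pair(0, b))), b), b), pair(0, h(pair(pair(b, b), pair(0, b)))))):
1. h(pair(pair(pair(h(pair(pair(b, b), pair(0, b))), b), b), pair(0, h(pair(pair(b, b), pair(0, b))))))  →  h(pair(pair(pair(b, b), b), pair(0, h(pair(pair(b, b), pair(0, b))))))   [R2 at 1.1.1.1]
2. h(pair(pair(pair(b, b), b), pair(0, h(pair(pair(b, b), pair(0, b))))))  →  h(pair(pair(pair(b, b), b), pair(0, b)))   [R2 at 1.2.2]
3. h(pair(pair(pair(b, b), b), pair(0, b)))  →  pair(b, b)   [R2 at ε]

Reduce t₂ = h(pair(pair(pair(h(pair(pair(pair(a, 0), b), pair(0, b))), h(pair(pair(pair(b, 0), b), pair(0, b)))), b), pair(0, h(pair(pair(b, b), pair(0, b)))))):
1. h(pair(pair(pair(h(pair(pair(pair(a, 0), b), pair(0, b))), h(pair(pair(pair(b, 0), b), pair(0, b)))), b), pair(0, h(pair(pair(b, b), pair(0, b))))))  →  h(pair(pair(pair(pair(a, 0), h(pair(pair(pair(b, 0), b), pair(0, b)))), b), pair(0, h(pair(pair(b, b), pair(0, b))))))   [R2 at 1.1.1.1]
2. h(pair(pair(pair(pair(a, 0), h(pair(pair(pair(b, 0), b), pair(0, b)))), b), pair(0, h(pair(pair(b, b), pair(0, b))))))  →  h(pair(pair(pair(pair(a, 0), pair(b, 0)), b), pair(0, h(pair(pair(b, b), pair(0, b))))))   [R2 at 1.1.1.2]
3. h(pair(pair(pair(pair(a, 0), pair(b, 0)), b), pair(0, h(pair(pair(b, b), pair(0, b))))))  →  h(pair(pair(pair(pair(a, 0), pair(b, 0)), b), pair(0, b)))   [R2 at 1.2.2]
4. h(pair(pair(pair(pair(a, 0), pair(b, 0)), b), pair(0, b)))  →  pair(pair(a, 0), pair(b, 0))   [R2 at ε]

no — NF(t₁) = pair(b, b), NF(t₂) = pair(pair(a, 0), pair(b, 0))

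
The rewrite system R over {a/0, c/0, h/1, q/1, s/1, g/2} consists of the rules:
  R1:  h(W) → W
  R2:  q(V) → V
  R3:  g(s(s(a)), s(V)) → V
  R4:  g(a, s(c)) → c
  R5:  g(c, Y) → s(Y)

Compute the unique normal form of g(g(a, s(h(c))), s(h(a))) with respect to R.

s(s(a))

1. g(g(a, s(h(c))), s(h(a)))  →  g(g(a, s(c)), s(h(a)))   [R1 at 1.2.1]
2. g(g(a, s(c)), s(h(a)))  →  g(c, s(h(a)))   [R4 at 1]
3. g(c, s(h(a)))  →  s(s(h(a)))   [R5 at ε]
4. s(s(h(a)))  →  s(s(a))   [R1 at 1.1]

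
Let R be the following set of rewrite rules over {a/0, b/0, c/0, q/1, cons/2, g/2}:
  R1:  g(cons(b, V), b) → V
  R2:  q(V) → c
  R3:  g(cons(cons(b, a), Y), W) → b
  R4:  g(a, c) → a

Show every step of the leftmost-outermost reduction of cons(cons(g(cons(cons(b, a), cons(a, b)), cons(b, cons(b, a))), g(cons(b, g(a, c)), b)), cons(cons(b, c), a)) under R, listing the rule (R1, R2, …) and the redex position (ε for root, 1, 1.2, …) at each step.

1. cons(cons(g(cons(cons(b, a), cons(a, b)), cons(b, cons(b, a))), g(cons(b, g(a, c)), b)), cons(cons(b, c), a))  →  cons(cons(b, g(cons(b, g(a, c)), b)), cons(cons(b, c), a))   [R3 at 1.1]
2. cons(cons(b, g(cons(b, g(a, c)), b)), cons(cons(b, c), a))  →  cons(cons(b, g(a, c)), cons(cons(b, c), a))   [R1 at 1.2]
3. cons(cons(b, g(a, c)), cons(cons(b, c), a))  →  cons(cons(b, a), cons(cons(b, c), a))   [R4 at 1.2]

cons(cons(b, a), cons(cons(b, c), a))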